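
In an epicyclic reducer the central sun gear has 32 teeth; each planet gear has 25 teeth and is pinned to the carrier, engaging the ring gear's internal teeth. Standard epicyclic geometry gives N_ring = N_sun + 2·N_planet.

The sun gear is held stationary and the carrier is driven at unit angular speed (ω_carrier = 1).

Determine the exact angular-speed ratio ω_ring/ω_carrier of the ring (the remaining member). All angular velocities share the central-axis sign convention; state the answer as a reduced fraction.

57/41

N_ring = 32 + 2·25 = 82
32(ω_s−ω_c) = −82(ω_r−ω_c),  ω_s=0, ω_c=1
ω_r = 1 − (32/82)(0−1) = 57/41
ω_r/ω_c = 57/41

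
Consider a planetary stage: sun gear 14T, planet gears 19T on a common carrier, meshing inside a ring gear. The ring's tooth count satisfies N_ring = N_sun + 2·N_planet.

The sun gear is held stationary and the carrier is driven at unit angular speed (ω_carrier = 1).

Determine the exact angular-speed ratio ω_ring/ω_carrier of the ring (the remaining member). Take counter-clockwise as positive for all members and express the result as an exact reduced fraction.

33/26

N_ring = 14 + 2·19 = 52
14(ω_s−ω_c) = −52(ω_r−ω_c),  ω_s=0, ω_c=1
ω_r = 1 − (14/52)(0−1) = 33/26
ω_r/ω_c = 33/26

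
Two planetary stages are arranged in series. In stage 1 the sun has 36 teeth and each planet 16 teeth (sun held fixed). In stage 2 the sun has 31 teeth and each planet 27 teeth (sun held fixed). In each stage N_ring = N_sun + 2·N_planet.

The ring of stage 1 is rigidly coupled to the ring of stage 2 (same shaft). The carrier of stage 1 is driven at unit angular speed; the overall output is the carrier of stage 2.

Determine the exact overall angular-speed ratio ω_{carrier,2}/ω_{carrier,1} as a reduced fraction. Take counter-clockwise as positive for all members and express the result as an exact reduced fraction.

Stage 1: N_ring = 36 + 2·16 = 68
Stage 1: 36(ω_s−ω_c) = −68(ω_r−ω_c),  ω_s=0, ω_c=1
Stage 1: ω_r = 1 − (36/68)(0−1) = 26/17
  ⇒ ω_r¹/ω_c¹ = 26/17
Stage 2: N_ring = 31 + 2·27 = 85
Stage 2: 31(ω_s−ω_c) = −85(ω_r−ω_c),  ω_s=0, ω_r=1
Stage 2: 31(0−ω_c) = −85(1−ω_c)  ⇒  116ω_c = 85  ⇒  ω_c = 85/116
  ⇒ ω_c²/ω_r² = 85/116
Coupling ω_r² = ω_r¹ ⇒ overall = 26/17 × 85/116 = 65/58

65/58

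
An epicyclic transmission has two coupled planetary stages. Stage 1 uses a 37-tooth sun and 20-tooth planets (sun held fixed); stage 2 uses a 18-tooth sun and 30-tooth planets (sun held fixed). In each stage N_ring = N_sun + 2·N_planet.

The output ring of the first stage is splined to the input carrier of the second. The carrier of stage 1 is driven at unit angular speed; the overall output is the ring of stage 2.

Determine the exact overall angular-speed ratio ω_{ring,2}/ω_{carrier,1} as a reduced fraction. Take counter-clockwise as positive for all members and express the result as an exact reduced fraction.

1824/1001

Stage 1: N_ring = 37 + 2·20 = 77
Stage 1: 37(ω_s−ω_c) = −77(ω_r−ω_c),  ω_s=0, ω_c=1
Stage 1: ω_r = 1 − (37/77)(0−1) = 114/77
  ⇒ ω_r¹/ω_c¹ = 114/77
Stage 2: N_ring = 18 + 2·30 = 78
Stage 2: 18(ω_s−ω_c) = −78(ω_r−ω_c),  ω_s=0, ω_c=1
Stage 2: ω_r = 1 − (18/78)(0−1) = 16/13
  ⇒ ω_r²/ω_c² = 16/13
Coupling ω_c² = ω_r¹ ⇒ overall = 114/77 × 16/13 = 1824/1001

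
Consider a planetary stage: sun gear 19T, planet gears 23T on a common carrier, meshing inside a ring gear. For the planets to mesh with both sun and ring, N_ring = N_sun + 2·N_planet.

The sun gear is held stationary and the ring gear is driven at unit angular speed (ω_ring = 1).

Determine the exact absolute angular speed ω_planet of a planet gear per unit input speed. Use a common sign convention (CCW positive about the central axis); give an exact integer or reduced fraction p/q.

N_ring = 19 + 2·23 = 65
19(ω_s−ω_c) = −65(ω_r−ω_c),  ω_s=0, ω_r=1
19(0−ω_c) = −65(1−ω_c)  ⇒  84ω_c = 65  ⇒  ω_c = 65/84
sun–planet: 19·(0−65/84) = −23·(ω_p−ω_c)  ⇒  ω_p−ω_c = −(19/23)·(-65/84) = 1235/1932
ω_p = 65/84 + 1235/1932 = 65/46

65/46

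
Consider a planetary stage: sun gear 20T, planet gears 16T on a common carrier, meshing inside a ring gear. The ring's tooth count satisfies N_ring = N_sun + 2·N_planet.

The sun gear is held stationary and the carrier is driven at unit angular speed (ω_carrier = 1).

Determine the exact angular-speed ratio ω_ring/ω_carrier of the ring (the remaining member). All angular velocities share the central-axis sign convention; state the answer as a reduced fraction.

18/13

N_ring = 20 + 2·16 = 52
20(ω_s−ω_c) = −52(ω_r−ω_c),  ω_s=0, ω_c=1
ω_r = 1 − (20/52)(0−1) = 18/13
ω_r/ω_c = 18/13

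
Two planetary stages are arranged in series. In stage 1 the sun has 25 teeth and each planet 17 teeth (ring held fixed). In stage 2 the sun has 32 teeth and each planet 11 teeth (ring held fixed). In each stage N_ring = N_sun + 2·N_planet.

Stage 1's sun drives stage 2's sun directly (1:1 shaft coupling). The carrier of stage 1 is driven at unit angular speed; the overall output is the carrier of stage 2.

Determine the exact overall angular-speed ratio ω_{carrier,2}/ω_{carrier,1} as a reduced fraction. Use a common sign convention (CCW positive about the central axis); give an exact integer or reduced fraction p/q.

Stage 1: N_ring = 25 + 2·17 = 59
Stage 1: 25(ω_s−ω_c) = −59(ω_r−ω_c),  ω_r=0, ω_c=1
Stage 1: ω_s = 1 − (59/25)(0−1) = 84/25
  ⇒ ω_s¹/ω_c¹ = 84/25
Stage 2: N_ring = 32 + 2·11 = 54
Stage 2: 32(ω_s−ω_c) = −54(ω_r−ω_c),  ω_r=0, ω_s=1
Stage 2: 32(1−ω_c) = −54(0−ω_c)  ⇒  86ω_c = 32  ⇒  ω_c = 16/43
  ⇒ ω_c²/ω_s² = 16/43
Coupling ω_s² = ω_s¹ ⇒ overall = 84/25 × 16/43 = 1344/1075

1344/1075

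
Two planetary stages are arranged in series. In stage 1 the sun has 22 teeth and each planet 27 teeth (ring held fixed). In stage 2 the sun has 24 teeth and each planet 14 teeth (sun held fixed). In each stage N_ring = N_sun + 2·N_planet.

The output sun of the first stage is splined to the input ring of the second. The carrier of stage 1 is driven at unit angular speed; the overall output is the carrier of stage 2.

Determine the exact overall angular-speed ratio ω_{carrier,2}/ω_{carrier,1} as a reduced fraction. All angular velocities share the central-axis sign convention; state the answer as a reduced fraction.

Stage 1: N_ring = 22 + 2·27 = 76
Stage 1: 22(ω_s−ω_c) = −76(ω_r−ω_c),  ω_r=0, ω_c=1
Stage 1: ω_s = 1 − (76/22)(0−1) = 49/11
  ⇒ ω_s¹/ω_c¹ = 49/11
Stage 2: N_ring = 24 + 2·14 = 52
Stage 2: 24(ω_s−ω_c) = −52(ω_r−ω_c),  ω_s=0, ω_r=1
Stage 2: 24(0−ω_c) = −52(1−ω_c)  ⇒  76ω_c = 52  ⇒  ω_c = 13/19
  ⇒ ω_c²/ω_r² = 13/19
Coupling ω_r² = ω_s¹ ⇒ overall = 49/11 × 13/19 = 637/209

637/209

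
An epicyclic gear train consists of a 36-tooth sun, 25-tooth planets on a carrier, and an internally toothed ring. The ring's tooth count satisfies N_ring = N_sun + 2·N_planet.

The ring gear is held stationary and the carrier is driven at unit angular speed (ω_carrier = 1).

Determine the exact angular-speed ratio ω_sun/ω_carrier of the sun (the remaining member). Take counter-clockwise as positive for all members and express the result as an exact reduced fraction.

N_ring = 36 + 2·25 = 86
36(ω_s−ω_c) = −86(ω_r−ω_c),  ω_r=0, ω_c=1
ω_s = 1 − (86/36)(0−1) = 61/18
ω_s/ω_c = 61/18

61/18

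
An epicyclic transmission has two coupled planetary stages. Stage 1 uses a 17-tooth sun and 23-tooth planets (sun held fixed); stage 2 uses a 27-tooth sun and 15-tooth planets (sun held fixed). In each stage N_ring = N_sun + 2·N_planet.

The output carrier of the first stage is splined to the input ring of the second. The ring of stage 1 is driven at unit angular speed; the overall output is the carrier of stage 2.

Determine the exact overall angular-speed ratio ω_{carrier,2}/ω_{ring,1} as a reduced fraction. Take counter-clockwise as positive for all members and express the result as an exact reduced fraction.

Stage 1: N_ring = 17 + 2·23 = 63
Stage 1: 17(ω_s−ω_c) = −63(ω_r−ω_c),  ω_s=0, ω_r=1
Stage 1: 17(0−ω_c) = −63(1−ω_c)  ⇒  80ω_c = 63  ⇒  ω_c = 63/80
  ⇒ ω_c¹/ω_r¹ = 63/80
Stage 2: N_ring = 27 + 2·15 = 57
Stage 2: 27(ω_s−ω_c) = −57(ω_r−ω_c),  ω_s=0, ω_r=1
Stage 2: 27(0−ω_c) = −57(1−ω_c)  ⇒  84ω_c = 57  ⇒  ω_c = 19/28
  ⇒ ω_c²/ω_r² = 19/28
Coupling ω_r² = ω_c¹ ⇒ overall = 63/80 × 19/28 = 171/320

171/320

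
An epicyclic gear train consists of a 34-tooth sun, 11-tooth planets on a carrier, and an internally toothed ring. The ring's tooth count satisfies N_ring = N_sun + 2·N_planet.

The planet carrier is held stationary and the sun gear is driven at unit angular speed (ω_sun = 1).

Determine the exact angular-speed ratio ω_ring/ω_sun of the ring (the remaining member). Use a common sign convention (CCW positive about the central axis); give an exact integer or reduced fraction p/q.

-17/28

N_ring = 34 + 2·11 = 56
34(ω_s−ω_c) = −56(ω_r−ω_c),  ω_c=0, ω_s=1
ω_r = 0 − (34/56)(1−0) = -17/28
ω_r/ω_s = -17/28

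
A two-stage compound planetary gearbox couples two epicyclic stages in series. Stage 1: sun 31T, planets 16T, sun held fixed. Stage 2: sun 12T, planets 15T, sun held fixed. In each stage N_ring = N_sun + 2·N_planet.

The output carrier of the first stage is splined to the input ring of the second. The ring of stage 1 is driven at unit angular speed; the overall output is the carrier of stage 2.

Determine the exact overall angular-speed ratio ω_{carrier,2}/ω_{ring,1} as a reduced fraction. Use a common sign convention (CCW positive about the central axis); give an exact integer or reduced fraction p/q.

49/94

Stage 1: N_ring = 31 + 2·16 = 63
Stage 1: 31(ω_s−ω_c) = −63(ω_r−ω_c),  ω_s=0, ω_r=1
Stage 1: 31(0−ω_c) = −63(1−ω_c)  ⇒  94ω_c = 63  ⇒  ω_c = 63/94
  ⇒ ω_c¹/ω_r¹ = 63/94
Stage 2: N_ring = 12 + 2·15 = 42
Stage 2: 12(ω_s−ω_c) = −42(ω_r−ω_c),  ω_s=0, ω_r=1
Stage 2: 12(0−ω_c) = −42(1−ω_c)  ⇒  54ω_c = 42  ⇒  ω_c = 7/9
  ⇒ ω_c²/ω_r² = 7/9
Coupling ω_r² = ω_c¹ ⇒ overall = 63/94 × 7/9 = 49/94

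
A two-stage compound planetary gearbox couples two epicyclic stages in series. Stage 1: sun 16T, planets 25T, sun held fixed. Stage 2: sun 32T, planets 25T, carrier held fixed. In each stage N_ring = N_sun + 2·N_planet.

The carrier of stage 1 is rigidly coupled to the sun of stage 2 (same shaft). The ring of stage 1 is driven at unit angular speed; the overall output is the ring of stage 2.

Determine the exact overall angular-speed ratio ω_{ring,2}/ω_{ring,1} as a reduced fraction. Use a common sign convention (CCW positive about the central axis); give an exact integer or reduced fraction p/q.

Stage 1: N_ring = 16 + 2·25 = 66
Stage 1: 16(ω_s−ω_c) = −66(ω_r−ω_c),  ω_s=0, ω_r=1
Stage 1: 16(0−ω_c) = −66(1−ω_c)  ⇒  82ω_c = 66  ⇒  ω_c = 33/41
  ⇒ ω_c¹/ω_r¹ = 33/41
Stage 2: N_ring = 32 + 2·25 = 82
Stage 2: 32(ω_s−ω_c) = −82(ω_r−ω_c),  ω_c=0, ω_s=1
Stage 2: ω_r = 0 − (32/82)(1−0) = -16/41
  ⇒ ω_r²/ω_s² = -16/41
Coupling ω_s² = ω_c¹ ⇒ overall = 33/41 × -16/41 = -528/1681

-528/1681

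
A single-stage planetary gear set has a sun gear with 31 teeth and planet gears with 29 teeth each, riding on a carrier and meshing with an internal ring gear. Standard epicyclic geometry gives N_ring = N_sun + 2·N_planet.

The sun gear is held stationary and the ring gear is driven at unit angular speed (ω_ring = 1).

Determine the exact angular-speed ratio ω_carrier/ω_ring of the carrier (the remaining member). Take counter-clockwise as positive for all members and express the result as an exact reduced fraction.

89/120

N_ring = 31 + 2·29 = 89
31(ω_s−ω_c) = −89(ω_r−ω_c),  ω_s=0, ω_r=1
31(0−ω_c) = −89(1−ω_c)  ⇒  120ω_c = 89  ⇒  ω_c = 89/120
ω_c/ω_r = 89/120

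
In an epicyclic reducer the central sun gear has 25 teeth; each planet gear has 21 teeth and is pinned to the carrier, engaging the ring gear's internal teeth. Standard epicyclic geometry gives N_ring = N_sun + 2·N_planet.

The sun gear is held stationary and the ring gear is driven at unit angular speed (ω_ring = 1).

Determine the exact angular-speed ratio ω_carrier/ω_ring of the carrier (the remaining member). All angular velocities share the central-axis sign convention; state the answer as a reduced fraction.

N_ring = 25 + 2·21 = 67
25(ω_s−ω_c) = −67(ω_r−ω_c),  ω_s=0, ω_r=1
25(0−ω_c) = −67(1−ω_c)  ⇒  92ω_c = 67  ⇒  ω_c = 67/92
ω_c/ω_r = 67/92

67/92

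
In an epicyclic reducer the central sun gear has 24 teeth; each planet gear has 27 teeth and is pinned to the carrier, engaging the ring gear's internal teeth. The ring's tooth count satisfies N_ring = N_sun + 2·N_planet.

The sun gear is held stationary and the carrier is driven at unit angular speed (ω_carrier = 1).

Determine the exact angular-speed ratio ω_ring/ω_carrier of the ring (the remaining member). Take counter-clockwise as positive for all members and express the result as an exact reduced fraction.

17/13

N_ring = 24 + 2·27 = 78
24(ω_s−ω_c) = −78(ω_r−ω_c),  ω_s=0, ω_c=1
ω_r = 1 − (24/78)(0−1) = 17/13
ω_r/ω_c = 17/13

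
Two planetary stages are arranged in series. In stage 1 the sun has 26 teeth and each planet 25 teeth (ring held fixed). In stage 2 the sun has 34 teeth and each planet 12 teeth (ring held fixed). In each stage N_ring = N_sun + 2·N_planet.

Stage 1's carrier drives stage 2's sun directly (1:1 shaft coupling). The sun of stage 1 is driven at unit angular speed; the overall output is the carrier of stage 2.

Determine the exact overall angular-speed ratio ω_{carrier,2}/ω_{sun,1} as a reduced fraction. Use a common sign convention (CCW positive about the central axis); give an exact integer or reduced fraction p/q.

Stage 1: N_ring = 26 + 2·25 = 76
Stage 1: 26(ω_s−ω_c) = −76(ω_r−ω_c),  ω_r=0, ω_s=1
Stage 1: 26(1−ω_c) = −76(0−ω_c)  ⇒  102ω_c = 26  ⇒  ω_c = 13/51
  ⇒ ω_c¹/ω_s¹ = 13/51
Stage 2: N_ring = 34 + 2·12 = 58
Stage 2: 34(ω_s−ω_c) = −58(ω_r−ω_c),  ω_r=0, ω_s=1
Stage 2: 34(1−ω_c) = −58(0−ω_c)  ⇒  92ω_c = 34  ⇒  ω_c = 17/46
  ⇒ ω_c²/ω_s² = 17/46
Coupling ω_s² = ω_c¹ ⇒ overall = 13/51 × 17/46 = 13/138

13/138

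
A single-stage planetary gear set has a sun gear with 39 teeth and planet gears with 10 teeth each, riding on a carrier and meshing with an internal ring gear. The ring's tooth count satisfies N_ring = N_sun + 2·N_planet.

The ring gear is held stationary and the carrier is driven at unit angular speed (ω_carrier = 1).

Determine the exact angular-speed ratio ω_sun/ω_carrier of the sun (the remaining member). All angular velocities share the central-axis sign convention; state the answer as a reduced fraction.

N_ring = 39 + 2·10 = 59
39(ω_s−ω_c) = −59(ω_r−ω_c),  ω_r=0, ω_c=1
ω_s = 1 − (59/39)(0−1) = 98/39
ω_s/ω_c = 98/39

98/39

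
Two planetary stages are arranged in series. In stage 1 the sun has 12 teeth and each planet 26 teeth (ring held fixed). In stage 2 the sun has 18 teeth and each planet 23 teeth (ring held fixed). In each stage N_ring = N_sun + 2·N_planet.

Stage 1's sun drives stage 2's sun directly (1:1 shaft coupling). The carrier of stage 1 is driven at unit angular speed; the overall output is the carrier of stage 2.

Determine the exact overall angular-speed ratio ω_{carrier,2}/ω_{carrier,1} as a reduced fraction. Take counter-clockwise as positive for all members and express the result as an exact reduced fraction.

Stage 1: N_ring = 12 + 2·26 = 64
Stage 1: 12(ω_s−ω_c) = −64(ω_r−ω_c),  ω_r=0, ω_c=1
Stage 1: ω_s = 1 − (64/12)(0−1) = 19/3
  ⇒ ω_s¹/ω_c¹ = 19/3
Stage 2: N_ring = 18 + 2·23 = 64
Stage 2: 18(ω_s−ω_c) = −64(ω_r−ω_c),  ω_r=0, ω_s=1
Stage 2: 18(1−ω_c) = −64(0−ω_c)  ⇒  82ω_c = 18  ⇒  ω_c = 9/41
  ⇒ ω_c²/ω_s² = 9/41
Coupling ω_s² = ω_s¹ ⇒ overall = 19/3 × 9/41 = 57/41

57/41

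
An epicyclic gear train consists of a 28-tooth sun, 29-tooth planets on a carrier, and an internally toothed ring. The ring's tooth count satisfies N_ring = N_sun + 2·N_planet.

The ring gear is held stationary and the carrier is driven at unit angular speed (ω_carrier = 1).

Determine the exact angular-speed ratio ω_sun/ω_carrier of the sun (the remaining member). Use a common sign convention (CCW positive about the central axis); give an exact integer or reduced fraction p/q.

57/14

N_ring = 28 + 2·29 = 86
28(ω_s−ω_c) = −86(ω_r−ω_c),  ω_r=0, ω_c=1
ω_s = 1 − (86/28)(0−1) = 57/14
ω_s/ω_c = 57/14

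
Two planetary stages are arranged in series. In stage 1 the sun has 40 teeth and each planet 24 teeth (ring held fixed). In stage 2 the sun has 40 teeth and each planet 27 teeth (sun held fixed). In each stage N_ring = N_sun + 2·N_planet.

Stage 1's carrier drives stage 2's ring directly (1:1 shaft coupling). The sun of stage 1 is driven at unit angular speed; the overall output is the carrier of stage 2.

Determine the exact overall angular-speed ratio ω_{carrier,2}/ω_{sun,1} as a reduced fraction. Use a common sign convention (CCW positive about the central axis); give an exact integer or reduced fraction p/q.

235/1072

Stage 1: N_ring = 40 + 2·24 = 88
Stage 1: 40(ω_s−ω_c) = −88(ω_r−ω_c),  ω_r=0, ω_s=1
Stage 1: 40(1−ω_c) = −88(0−ω_c)  ⇒  128ω_c = 40  ⇒  ω_c = 5/16
  ⇒ ω_c¹/ω_s¹ = 5/16
Stage 2: N_ring = 40 + 2·27 = 94
Stage 2: 40(ω_s−ω_c) = −94(ω_r−ω_c),  ω_s=0, ω_r=1
Stage 2: 40(0−ω_c) = −94(1−ω_c)  ⇒  134ω_c = 94  ⇒  ω_c = 47/67
  ⇒ ω_c²/ω_r² = 47/67
Coupling ω_r² = ω_c¹ ⇒ overall = 5/16 × 47/67 = 235/1072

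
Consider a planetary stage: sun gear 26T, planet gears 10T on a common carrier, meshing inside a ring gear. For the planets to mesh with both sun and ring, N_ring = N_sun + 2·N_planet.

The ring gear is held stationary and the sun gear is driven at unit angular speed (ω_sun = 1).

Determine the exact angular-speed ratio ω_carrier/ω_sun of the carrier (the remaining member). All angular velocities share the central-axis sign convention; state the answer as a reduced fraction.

13/36

N_ring = 26 + 2·10 = 46
26(ω_s−ω_c) = −46(ω_r−ω_c),  ω_r=0, ω_s=1
26(1−ω_c) = −46(0−ω_c)  ⇒  72ω_c = 26  ⇒  ω_c = 13/36
ω_c/ω_s = 13/36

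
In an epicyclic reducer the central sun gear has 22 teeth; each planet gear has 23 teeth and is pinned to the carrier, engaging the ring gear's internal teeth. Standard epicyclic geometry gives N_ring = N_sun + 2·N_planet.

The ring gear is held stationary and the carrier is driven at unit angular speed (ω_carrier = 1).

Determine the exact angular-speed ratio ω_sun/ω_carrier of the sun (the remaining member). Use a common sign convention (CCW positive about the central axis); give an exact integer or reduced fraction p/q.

45/11

N_ring = 22 + 2·23 = 68
22(ω_s−ω_c) = −68(ω_r−ω_c),  ω_r=0, ω_c=1
ω_s = 1 − (68/22)(0−1) = 45/11
ω_s/ω_c = 45/11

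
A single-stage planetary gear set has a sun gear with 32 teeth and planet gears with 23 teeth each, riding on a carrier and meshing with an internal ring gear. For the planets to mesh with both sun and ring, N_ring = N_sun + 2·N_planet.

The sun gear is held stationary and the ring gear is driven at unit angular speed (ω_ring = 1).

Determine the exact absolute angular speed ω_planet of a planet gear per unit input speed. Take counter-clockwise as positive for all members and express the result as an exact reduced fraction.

39/23

N_ring = 32 + 2·23 = 78
32(ω_s−ω_c) = −78(ω_r−ω_c),  ω_s=0, ω_r=1
32(0−ω_c) = −78(1−ω_c)  ⇒  110ω_c = 78  ⇒  ω_c = 39/55
sun–planet: 32·(0−39/55) = −23·(ω_p−ω_c)  ⇒  ω_p−ω_c = −(32/23)·(-39/55) = 1248/1265
ω_p = 39/55 + 1248/1265 = 39/23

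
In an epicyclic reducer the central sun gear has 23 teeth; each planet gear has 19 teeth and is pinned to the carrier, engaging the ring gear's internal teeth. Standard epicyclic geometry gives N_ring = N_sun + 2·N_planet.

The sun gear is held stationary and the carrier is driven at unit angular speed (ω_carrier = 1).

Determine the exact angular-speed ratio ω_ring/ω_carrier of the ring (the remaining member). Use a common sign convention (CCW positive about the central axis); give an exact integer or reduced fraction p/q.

84/61

N_ring = 23 + 2·19 = 61
23(ω_s−ω_c) = −61(ω_r−ω_c),  ω_s=0, ω_c=1
ω_r = 1 − (23/61)(0−1) = 84/61
ω_r/ω_c = 84/61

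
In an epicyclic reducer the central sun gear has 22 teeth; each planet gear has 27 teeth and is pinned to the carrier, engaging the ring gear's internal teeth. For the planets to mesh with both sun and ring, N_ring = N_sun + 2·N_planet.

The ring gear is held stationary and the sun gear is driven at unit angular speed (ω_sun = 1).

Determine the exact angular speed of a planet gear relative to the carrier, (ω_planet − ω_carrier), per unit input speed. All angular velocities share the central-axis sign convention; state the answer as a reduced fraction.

N_ring = 22 + 2·27 = 76
22(ω_s−ω_c) = −76(ω_r−ω_c),  ω_r=0, ω_s=1
22(1−ω_c) = −76(0−ω_c)  ⇒  98ω_c = 22  ⇒  ω_c = 11/49
sun–planet: 22·(1−11/49) = −27·(ω_p−ω_c)  ⇒  ω_p−ω_c = −(22/27)·(38/49) = -836/1323

-836/1323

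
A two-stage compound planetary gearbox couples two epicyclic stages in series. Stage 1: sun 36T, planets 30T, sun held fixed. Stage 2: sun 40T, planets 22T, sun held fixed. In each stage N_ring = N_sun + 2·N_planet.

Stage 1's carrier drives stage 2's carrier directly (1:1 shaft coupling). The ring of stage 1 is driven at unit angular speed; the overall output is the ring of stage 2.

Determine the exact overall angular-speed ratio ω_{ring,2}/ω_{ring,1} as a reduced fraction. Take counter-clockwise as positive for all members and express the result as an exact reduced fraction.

Stage 1: N_ring = 36 + 2·30 = 96
Stage 1: 36(ω_s−ω_c) = −96(ω_r−ω_c),  ω_s=0, ω_r=1
Stage 1: 36(0−ω_c) = −96(1−ω_c)  ⇒  132ω_c = 96  ⇒  ω_c = 8/11
  ⇒ ω_c¹/ω_r¹ = 8/11
Stage 2: N_ring = 40 + 2·22 = 84
Stage 2: 40(ω_s−ω_c) = −84(ω_r−ω_c),  ω_s=0, ω_c=1
Stage 2: ω_r = 1 − (40/84)(0−1) = 31/21
  ⇒ ω_r²/ω_c² = 31/21
Coupling ω_c² = ω_c¹ ⇒ overall = 8/11 × 31/21 = 248/231

248/231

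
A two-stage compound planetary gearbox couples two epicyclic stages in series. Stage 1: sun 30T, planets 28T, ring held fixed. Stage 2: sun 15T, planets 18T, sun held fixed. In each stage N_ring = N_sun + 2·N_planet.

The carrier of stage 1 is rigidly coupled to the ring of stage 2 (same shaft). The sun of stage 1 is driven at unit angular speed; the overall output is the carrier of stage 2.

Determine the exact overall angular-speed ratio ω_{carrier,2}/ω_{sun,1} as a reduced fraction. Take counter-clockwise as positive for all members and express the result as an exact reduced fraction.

255/1276

Stage 1: N_ring = 30 + 2·28 = 86
Stage 1: 30(ω_s−ω_c) = −86(ω_r−ω_c),  ω_r=0, ω_s=1
Stage 1: 30(1−ω_c) = −86(0−ω_c)  ⇒  116ω_c = 30  ⇒  ω_c = 15/58
  ⇒ ω_c¹/ω_s¹ = 15/58
Stage 2: N_ring = 15 + 2·18 = 51
Stage 2: 15(ω_s−ω_c) = −51(ω_r−ω_c),  ω_s=0, ω_r=1
Stage 2: 15(0−ω_c) = −51(1−ω_c)  ⇒  66ω_c = 51  ⇒  ω_c = 17/22
  ⇒ ω_c²/ω_r² = 17/22
Coupling ω_r² = ω_c¹ ⇒ overall = 15/58 × 17/22 = 255/1276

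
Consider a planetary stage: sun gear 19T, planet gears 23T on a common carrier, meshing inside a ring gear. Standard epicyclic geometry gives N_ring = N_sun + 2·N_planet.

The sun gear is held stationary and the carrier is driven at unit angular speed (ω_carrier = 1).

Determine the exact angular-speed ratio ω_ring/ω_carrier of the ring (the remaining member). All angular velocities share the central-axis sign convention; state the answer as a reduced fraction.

84/65

N_ring = 19 + 2·23 = 65
19(ω_s−ω_c) = −65(ω_r−ω_c),  ω_s=0, ω_c=1
ω_r = 1 − (19/65)(0−1) = 84/65
ω_r/ω_c = 84/65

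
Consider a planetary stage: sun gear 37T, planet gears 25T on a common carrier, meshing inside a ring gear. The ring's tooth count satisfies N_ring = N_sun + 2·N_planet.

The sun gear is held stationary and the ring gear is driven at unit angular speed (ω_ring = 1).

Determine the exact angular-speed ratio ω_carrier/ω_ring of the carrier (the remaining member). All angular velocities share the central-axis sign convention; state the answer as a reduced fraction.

87/124

N_ring = 37 + 2·25 = 87
37(ω_s−ω_c) = −87(ω_r−ω_c),  ω_s=0, ω_r=1
37(0−ω_c) = −87(1−ω_c)  ⇒  124ω_c = 87  ⇒  ω_c = 87/124
ω_c/ω_r = 87/124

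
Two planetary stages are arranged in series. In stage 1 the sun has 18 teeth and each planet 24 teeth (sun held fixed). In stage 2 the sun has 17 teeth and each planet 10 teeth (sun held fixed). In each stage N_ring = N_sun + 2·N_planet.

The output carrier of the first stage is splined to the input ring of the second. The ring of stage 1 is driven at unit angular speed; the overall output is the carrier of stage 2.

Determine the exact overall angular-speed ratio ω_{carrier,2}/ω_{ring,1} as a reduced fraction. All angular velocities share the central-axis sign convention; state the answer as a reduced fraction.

Stage 1: N_ring = 18 + 2·24 = 66
Stage 1: 18(ω_s−ω_c) = −66(ω_r−ω_c),  ω_s=0, ω_r=1
Stage 1: 18(0−ω_c) = −66(1−ω_c)  ⇒  84ω_c = 66  ⇒  ω_c = 11/14
  ⇒ ω_c¹/ω_r¹ = 11/14
Stage 2: N_ring = 17 + 2·10 = 37
Stage 2: 17(ω_s−ω_c) = −37(ω_r−ω_c),  ω_s=0, ω_r=1
Stage 2: 17(0−ω_c) = −37(1−ω_c)  ⇒  54ω_c = 37  ⇒  ω_c = 37/54
  ⇒ ω_c²/ω_r² = 37/54
Coupling ω_r² = ω_c¹ ⇒ overall = 11/14 × 37/54 = 407/756

407/756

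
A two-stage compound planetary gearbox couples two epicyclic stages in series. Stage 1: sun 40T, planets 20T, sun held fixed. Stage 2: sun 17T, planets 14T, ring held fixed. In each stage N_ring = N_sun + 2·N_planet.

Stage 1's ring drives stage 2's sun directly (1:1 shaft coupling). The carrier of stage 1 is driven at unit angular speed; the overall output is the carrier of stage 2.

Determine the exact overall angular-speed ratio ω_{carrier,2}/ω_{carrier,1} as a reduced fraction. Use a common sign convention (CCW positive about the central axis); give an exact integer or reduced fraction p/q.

Stage 1: N_ring = 40 + 2·20 = 80
Stage 1: 40(ω_s−ω_c) = −80(ω_r−ω_c),  ω_s=0, ω_c=1
Stage 1: ω_r = 1 − (40/80)(0−1) = 3/2
  ⇒ ω_r¹/ω_c¹ = 3/2
Stage 2: N_ring = 17 + 2·14 = 45
Stage 2: 17(ω_s−ω_c) = −45(ω_r−ω_c),  ω_r=0, ω_s=1
Stage 2: 17(1−ω_c) = −45(0−ω_c)  ⇒  62ω_c = 17  ⇒  ω_c = 17/62
  ⇒ ω_c²/ω_s² = 17/62
Coupling ω_s² = ω_r¹ ⇒ overall = 3/2 × 17/62 = 51/124

51/124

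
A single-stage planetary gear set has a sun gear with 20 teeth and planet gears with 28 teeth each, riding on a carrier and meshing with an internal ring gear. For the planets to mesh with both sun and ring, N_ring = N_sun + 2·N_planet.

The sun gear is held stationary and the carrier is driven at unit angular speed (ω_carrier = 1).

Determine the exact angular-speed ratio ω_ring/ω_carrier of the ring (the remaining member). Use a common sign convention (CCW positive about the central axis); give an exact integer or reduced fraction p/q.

N_ring = 20 + 2·28 = 76
20(ω_s−ω_c) = −76(ω_r−ω_c),  ω_s=0, ω_c=1
ω_r = 1 − (20/76)(0−1) = 24/19
ω_r/ω_c = 24/19

24/19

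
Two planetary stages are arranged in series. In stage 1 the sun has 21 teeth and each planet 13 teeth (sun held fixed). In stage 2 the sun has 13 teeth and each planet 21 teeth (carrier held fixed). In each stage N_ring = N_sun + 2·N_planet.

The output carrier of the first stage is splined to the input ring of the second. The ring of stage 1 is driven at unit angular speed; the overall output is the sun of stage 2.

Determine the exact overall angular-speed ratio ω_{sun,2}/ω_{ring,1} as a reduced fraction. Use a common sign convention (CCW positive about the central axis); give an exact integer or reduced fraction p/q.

Stage 1: N_ring = 21 + 2·13 = 47
Stage 1: 21(ω_s−ω_c) = −47(ω_r−ω_c),  ω_s=0, ω_r=1
Stage 1: 21(0−ω_c) = −47(1−ω_c)  ⇒  68ω_c = 47  ⇒  ω_c = 47/68
  ⇒ ω_c¹/ω_r¹ = 47/68
Stage 2: N_ring = 13 + 2·21 = 55
Stage 2: 13(ω_s−ω_c) = −55(ω_r−ω_c),  ω_c=0, ω_r=1
Stage 2: ω_s = 0 − (55/13)(1−0) = -55/13
  ⇒ ω_s²/ω_r² = -55/13
Coupling ω_r² = ω_c¹ ⇒ overall = 47/68 × -55/13 = -2585/884

-2585/884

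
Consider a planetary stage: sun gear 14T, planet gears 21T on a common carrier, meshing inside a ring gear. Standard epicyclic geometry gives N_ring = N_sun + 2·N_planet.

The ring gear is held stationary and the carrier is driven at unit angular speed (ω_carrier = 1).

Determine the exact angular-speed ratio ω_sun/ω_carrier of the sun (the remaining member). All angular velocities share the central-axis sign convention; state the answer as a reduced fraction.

N_ring = 14 + 2·21 = 56
14(ω_s−ω_c) = −56(ω_r−ω_c),  ω_r=0, ω_c=1
ω_s = 1 − (56/14)(0−1) = 5
ω_s/ω_c = 5

5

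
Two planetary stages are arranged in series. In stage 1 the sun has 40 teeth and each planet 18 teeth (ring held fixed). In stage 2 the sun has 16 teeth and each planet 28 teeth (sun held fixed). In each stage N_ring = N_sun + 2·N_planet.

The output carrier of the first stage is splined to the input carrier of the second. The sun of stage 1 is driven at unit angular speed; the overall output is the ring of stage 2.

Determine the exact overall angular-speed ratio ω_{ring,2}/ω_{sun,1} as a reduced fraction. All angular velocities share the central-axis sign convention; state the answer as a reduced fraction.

110/261

Stage 1: N_ring = 40 + 2·18 = 76
Stage 1: 40(ω_s−ω_c) = −76(ω_r−ω_c),  ω_r=0, ω_s=1
Stage 1: 40(1−ω_c) = −76(0−ω_c)  ⇒  116ω_c = 40  ⇒  ω_c = 10/29
  ⇒ ω_c¹/ω_s¹ = 10/29
Stage 2: N_ring = 16 + 2·28 = 72
Stage 2: 16(ω_s−ω_c) = −72(ω_r−ω_c),  ω_s=0, ω_c=1
Stage 2: ω_r = 1 − (16/72)(0−1) = 11/9
  ⇒ ω_r²/ω_c² = 11/9
Coupling ω_c² = ω_c¹ ⇒ overall = 10/29 × 11/9 = 110/261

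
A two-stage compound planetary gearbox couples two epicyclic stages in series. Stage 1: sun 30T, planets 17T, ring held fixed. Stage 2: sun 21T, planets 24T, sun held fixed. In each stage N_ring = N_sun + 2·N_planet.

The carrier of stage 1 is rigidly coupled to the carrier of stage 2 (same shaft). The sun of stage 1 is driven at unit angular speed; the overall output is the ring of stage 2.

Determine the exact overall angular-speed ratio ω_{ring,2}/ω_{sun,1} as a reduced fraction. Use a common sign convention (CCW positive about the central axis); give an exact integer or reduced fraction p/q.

Stage 1: N_ring = 30 + 2·17 = 64
Stage 1: 30(ω_s−ω_c) = −64(ω_r−ω_c),  ω_r=0, ω_s=1
Stage 1: 30(1−ω_c) = −64(0−ω_c)  ⇒  94ω_c = 30  ⇒  ω_c = 15/47
  ⇒ ω_c¹/ω_s¹ = 15/47
Stage 2: N_ring = 21 + 2·24 = 69
Stage 2: 21(ω_s−ω_c) = −69(ω_r−ω_c),  ω_s=0, ω_c=1
Stage 2: ω_r = 1 − (21/69)(0−1) = 30/23
  ⇒ ω_r²/ω_c² = 30/23
Coupling ω_c² = ω_c¹ ⇒ overall = 15/47 × 30/23 = 450/1081

450/1081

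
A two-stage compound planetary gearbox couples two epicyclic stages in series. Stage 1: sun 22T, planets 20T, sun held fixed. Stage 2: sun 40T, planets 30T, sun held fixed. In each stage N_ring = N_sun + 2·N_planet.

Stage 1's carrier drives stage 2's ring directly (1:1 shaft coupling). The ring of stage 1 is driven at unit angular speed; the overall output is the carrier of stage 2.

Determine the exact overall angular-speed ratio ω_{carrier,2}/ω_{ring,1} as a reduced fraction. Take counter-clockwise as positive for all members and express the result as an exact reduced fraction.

Stage 1: N_ring = 22 + 2·20 = 62
Stage 1: 22(ω_s−ω_c) = −62(ω_r−ω_c),  ω_s=0, ω_r=1
Stage 1: 22(0−ω_c) = −62(1−ω_c)  ⇒  84ω_c = 62  ⇒  ω_c = 31/42
  ⇒ ω_c¹/ω_r¹ = 31/42
Stage 2: N_ring = 40 + 2·30 = 100
Stage 2: 40(ω_s−ω_c) = −100(ω_r−ω_c),  ω_s=0, ω_r=1
Stage 2: 40(0−ω_c) = −100(1−ω_c)  ⇒  140ω_c = 100  ⇒  ω_c = 5/7
  ⇒ ω_c²/ω_r² = 5/7
Coupling ω_r² = ω_c¹ ⇒ overall = 31/42 × 5/7 = 155/294

155/294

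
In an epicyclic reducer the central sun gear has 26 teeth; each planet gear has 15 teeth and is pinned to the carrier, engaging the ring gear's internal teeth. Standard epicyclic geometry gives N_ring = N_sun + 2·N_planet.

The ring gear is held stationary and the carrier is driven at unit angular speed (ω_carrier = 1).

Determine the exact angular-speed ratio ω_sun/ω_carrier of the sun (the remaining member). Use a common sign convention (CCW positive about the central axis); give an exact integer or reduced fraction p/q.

41/13

N_ring = 26 + 2·15 = 56
26(ω_s−ω_c) = −56(ω_r−ω_c),  ω_r=0, ω_c=1
ω_s = 1 − (56/26)(0−1) = 41/13
ω_s/ω_c = 41/13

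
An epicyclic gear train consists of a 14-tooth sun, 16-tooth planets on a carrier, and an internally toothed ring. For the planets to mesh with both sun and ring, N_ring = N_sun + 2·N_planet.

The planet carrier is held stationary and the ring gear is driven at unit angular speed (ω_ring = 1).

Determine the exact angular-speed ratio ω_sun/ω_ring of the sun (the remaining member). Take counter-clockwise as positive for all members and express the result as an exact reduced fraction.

-23/7

N_ring = 14 + 2·16 = 46
14(ω_s−ω_c) = −46(ω_r−ω_c),  ω_c=0, ω_r=1
ω_s = 0 − (46/14)(1−0) = -23/7
ω_s/ω_r = -23/7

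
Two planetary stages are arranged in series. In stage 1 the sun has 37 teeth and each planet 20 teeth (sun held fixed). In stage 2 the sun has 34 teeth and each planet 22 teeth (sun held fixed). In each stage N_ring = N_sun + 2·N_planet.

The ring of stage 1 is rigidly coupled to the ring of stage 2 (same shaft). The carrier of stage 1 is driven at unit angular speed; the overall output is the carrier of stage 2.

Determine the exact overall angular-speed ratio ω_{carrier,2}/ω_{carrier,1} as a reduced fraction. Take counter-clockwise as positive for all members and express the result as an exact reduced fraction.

2223/2156

Stage 1: N_ring = 37 + 2·20 = 77
Stage 1: 37(ω_s−ω_c) = −77(ω_r−ω_c),  ω_s=0, ω_c=1
Stage 1: ω_r = 1 − (37/77)(0−1) = 114/77
  ⇒ ω_r¹/ω_c¹ = 114/77
Stage 2: N_ring = 34 + 2·22 = 78
Stage 2: 34(ω_s−ω_c) = −78(ω_r−ω_c),  ω_s=0, ω_r=1
Stage 2: 34(0−ω_c) = −78(1−ω_c)  ⇒  112ω_c = 78  ⇒  ω_c = 39/56
  ⇒ ω_c²/ω_r² = 39/56
Coupling ω_r² = ω_r¹ ⇒ overall = 114/77 × 39/56 = 2223/2156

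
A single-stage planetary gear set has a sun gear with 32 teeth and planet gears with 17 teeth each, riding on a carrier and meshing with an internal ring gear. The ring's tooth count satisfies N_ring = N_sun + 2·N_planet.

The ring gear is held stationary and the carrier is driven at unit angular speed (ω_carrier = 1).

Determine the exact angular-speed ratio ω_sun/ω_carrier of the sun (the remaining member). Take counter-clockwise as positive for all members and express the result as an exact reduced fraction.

49/16

N_ring = 32 + 2·17 = 66
32(ω_s−ω_c) = −66(ω_r−ω_c),  ω_r=0, ω_c=1
ω_s = 1 − (66/32)(0−1) = 49/16
ω_s/ω_c = 49/16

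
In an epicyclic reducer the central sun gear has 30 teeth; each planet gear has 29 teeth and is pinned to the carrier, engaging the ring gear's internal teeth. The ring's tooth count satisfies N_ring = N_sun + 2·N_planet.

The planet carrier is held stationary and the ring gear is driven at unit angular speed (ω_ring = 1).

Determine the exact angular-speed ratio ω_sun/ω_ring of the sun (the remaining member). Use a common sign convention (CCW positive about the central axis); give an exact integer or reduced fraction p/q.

N_ring = 30 + 2·29 = 88
30(ω_s−ω_c) = −88(ω_r−ω_c),  ω_c=0, ω_r=1
ω_s = 0 − (88/30)(1−0) = -44/15
ω_s/ω_r = -44/15

-44/15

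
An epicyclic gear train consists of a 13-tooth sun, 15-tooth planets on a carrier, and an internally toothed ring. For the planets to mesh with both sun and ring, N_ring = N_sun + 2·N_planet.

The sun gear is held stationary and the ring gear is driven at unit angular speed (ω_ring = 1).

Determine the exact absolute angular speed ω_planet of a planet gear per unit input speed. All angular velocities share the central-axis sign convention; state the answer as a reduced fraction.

N_ring = 13 + 2·15 = 43
13(ω_s−ω_c) = −43(ω_r−ω_c),  ω_s=0, ω_r=1
13(0−ω_c) = −43(1−ω_c)  ⇒  56ω_c = 43  ⇒  ω_c = 43/56
sun–planet: 13·(0−43/56) = −15·(ω_p−ω_c)  ⇒  ω_p−ω_c = −(13/15)·(-43/56) = 559/840
ω_p = 43/56 + 559/840 = 43/30

43/30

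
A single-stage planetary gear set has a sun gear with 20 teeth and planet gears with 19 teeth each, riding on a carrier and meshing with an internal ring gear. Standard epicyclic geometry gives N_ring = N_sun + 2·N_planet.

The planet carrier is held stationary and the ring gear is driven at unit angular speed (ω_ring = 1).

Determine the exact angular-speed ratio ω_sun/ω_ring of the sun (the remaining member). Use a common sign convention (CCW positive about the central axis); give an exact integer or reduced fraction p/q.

-29/10

N_ring = 20 + 2·19 = 58
20(ω_s−ω_c) = −58(ω_r−ω_c),  ω_c=0, ω_r=1
ω_s = 0 − (58/20)(1−0) = -29/10
ω_s/ω_r = -29/10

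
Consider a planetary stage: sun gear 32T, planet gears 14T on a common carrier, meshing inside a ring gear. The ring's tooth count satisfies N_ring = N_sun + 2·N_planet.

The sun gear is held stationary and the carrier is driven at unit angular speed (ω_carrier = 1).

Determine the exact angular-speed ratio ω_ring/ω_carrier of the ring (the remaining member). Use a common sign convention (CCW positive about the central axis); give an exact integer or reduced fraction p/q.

N_ring = 32 + 2·14 = 60
32(ω_s−ω_c) = −60(ω_r−ω_c),  ω_s=0, ω_c=1
ω_r = 1 − (32/60)(0−1) = 23/15
ω_r/ω_c = 23/15

23/15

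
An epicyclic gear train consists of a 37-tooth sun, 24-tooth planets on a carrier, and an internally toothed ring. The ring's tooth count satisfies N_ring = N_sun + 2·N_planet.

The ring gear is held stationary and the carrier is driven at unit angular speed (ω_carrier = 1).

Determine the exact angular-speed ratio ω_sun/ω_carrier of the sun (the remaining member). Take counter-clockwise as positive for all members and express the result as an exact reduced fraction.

N_ring = 37 + 2·24 = 85
37(ω_s−ω_c) = −85(ω_r−ω_c),  ω_r=0, ω_c=1
ω_s = 1 − (85/37)(0−1) = 122/37
ω_s/ω_c = 122/37

122/37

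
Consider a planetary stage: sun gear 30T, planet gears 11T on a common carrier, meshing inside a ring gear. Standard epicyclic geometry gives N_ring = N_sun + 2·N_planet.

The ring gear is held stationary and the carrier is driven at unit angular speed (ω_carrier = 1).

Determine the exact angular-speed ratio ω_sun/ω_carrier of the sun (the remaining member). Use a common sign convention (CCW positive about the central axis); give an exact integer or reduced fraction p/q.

41/15

N_ring = 30 + 2·11 = 52
30(ω_s−ω_c) = −52(ω_r−ω_c),  ω_r=0, ω_c=1
ω_s = 1 − (52/30)(0−1) = 41/15
ω_s/ω_c = 41/15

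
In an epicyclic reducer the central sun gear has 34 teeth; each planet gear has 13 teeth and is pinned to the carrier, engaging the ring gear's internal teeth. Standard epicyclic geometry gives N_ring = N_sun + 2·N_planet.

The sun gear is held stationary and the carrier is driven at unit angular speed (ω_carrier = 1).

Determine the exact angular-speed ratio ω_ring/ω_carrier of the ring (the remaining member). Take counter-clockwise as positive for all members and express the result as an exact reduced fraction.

N_ring = 34 + 2·13 = 60
34(ω_s−ω_c) = −60(ω_r−ω_c),  ω_s=0, ω_c=1
ω_r = 1 − (34/60)(0−1) = 47/30
ω_r/ω_c = 47/30

47/30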